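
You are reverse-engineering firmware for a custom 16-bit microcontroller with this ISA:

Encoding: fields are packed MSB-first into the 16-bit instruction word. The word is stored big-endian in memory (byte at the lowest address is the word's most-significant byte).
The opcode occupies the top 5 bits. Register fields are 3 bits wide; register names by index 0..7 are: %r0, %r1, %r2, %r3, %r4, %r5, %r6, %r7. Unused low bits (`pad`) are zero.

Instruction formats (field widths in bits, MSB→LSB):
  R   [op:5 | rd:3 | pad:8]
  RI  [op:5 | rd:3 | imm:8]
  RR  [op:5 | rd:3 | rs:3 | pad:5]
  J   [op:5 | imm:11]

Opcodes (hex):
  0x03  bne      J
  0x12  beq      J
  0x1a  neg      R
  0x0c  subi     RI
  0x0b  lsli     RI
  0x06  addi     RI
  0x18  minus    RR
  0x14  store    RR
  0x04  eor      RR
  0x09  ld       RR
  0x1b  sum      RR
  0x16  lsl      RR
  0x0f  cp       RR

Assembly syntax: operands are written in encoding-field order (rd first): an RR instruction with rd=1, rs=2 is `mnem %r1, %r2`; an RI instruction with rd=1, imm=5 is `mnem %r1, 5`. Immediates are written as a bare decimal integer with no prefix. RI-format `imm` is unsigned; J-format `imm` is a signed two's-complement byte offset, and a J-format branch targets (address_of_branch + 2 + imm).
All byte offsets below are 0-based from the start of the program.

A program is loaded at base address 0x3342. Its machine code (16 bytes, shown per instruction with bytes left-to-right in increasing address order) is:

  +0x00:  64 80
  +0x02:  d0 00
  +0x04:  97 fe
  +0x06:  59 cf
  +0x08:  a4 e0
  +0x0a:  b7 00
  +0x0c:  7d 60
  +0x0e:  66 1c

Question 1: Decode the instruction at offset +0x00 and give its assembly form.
[00] 64 80 → 0x6480
  opcode bits[15:11]=0xc: subi/RI
  rd: (w>>8)&0x7=0x4 → %r4
  imm: (w>>0)&0xff=0x80 → 128

subi %r4, 128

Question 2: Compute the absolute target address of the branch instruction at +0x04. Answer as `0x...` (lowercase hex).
[04] 97 fe → 0x97fe
  op=0x97fe>>11=0x12 ⇒ beq (J)
  [10:0] imm=2046 (s11→-2) = -2
  target = base 0x3342 + off 0x04 + 2 + imm -2 = 0x3346

0x3346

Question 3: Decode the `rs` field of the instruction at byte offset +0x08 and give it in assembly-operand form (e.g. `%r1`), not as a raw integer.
[08] a4 e0 → 0xa4e0
  top 5b → 0x14 → store [RR]
  rd@[10:8]=0x4 ⇒ %r4
  rs@[7:5]=0x7 ⇒ %r7

%r7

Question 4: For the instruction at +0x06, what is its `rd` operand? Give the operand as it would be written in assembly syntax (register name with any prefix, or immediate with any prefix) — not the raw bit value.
%r1

@+06  big-endian(59 cf) = 0x59cf
  opcode bits[15:11]=0xb: lsli/RI
  rd: (w>>8)&0x7=0x1 → %r1
  imm: (w>>0)&0xff=0xcf → 207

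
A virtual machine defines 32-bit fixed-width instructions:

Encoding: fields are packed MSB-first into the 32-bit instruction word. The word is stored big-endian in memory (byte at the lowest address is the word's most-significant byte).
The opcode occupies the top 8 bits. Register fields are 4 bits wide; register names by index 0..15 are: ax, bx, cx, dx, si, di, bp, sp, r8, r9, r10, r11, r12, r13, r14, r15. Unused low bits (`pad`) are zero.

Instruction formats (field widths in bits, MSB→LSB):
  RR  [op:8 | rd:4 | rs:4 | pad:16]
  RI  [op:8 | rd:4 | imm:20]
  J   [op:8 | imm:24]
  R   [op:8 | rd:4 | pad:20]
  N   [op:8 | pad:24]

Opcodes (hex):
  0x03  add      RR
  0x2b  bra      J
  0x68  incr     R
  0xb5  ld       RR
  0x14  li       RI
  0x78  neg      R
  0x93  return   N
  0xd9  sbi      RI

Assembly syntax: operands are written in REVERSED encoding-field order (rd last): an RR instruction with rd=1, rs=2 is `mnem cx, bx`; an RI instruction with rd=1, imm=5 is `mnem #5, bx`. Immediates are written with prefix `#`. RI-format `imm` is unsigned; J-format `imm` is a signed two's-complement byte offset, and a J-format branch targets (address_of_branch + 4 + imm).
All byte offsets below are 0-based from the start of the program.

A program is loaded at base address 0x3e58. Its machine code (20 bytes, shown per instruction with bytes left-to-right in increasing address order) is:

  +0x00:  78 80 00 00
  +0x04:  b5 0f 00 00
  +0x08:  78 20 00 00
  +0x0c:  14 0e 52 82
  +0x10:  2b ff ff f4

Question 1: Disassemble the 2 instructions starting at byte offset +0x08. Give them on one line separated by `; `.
+0x08: 78 20 00 00 ⇒ word 0x78200000 (big)
  op=0x78200000>>24=0x78 ⇒ neg (R)
  rd: (w>>20)&0xf=0x2 → cx
+0x0c: 14 0e 52 82 ⇒ word 0x140e5282 (big)
  op=0x140e5282>>24=0x14 ⇒ li (RI)
  rd: (w>>20)&0xf=0x0 → ax
  imm: (w>>0)&0xfffff=0xe5282 → #938626

neg cx; li #938626, ax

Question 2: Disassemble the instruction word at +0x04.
ld r15, ax

off 0x04: read b5 0f 00 00 as big → 0xb50f0000
  op=0xb50f0000>>24=0xb5 ⇒ ld (RR)
  [23:20] rd=0 = ax
  [19:16] rs=15 = r15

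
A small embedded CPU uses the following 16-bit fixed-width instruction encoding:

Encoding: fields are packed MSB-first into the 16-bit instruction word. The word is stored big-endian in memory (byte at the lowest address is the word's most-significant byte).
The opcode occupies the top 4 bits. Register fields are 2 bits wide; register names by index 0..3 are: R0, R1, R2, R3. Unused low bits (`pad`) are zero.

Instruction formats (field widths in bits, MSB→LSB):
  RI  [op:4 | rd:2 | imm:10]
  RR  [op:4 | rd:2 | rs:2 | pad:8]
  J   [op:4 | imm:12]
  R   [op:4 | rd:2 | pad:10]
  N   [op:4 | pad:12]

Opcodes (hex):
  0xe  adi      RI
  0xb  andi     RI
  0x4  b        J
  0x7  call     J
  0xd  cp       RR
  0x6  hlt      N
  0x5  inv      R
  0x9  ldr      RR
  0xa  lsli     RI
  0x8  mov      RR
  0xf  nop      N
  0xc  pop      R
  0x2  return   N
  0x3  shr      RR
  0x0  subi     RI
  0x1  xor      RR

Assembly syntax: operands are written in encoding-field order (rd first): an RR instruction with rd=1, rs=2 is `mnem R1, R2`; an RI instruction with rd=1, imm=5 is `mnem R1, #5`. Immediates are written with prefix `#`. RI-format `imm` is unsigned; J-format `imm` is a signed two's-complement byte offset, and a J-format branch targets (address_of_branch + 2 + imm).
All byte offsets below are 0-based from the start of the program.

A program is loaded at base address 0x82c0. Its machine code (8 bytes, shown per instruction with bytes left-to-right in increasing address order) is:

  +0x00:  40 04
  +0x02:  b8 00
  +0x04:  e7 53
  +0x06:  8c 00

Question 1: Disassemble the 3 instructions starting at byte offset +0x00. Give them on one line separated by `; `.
b #4; andi R2, #0; adi R1, #851

+0x00: 40 04 ⇒ word 0x4004 (big)
  op=0x4004>>12=0x4 ⇒ b (J)
  imm@[11:0]=0x4 ⇒ #4
+0x02: b8 00 ⇒ word 0xb800 (big)
  op=0xb800>>12=0xb ⇒ andi (RI)
  rd@[11:10]=0x2 ⇒ R2
  imm@[9:0]=0x0 ⇒ #0
+0x04: e7 53 ⇒ word 0xe753 (big)
  op=0xe753>>12=0xe ⇒ adi (RI)
  rd@[11:10]=0x1 ⇒ R1
  imm@[9:0]=0x353 ⇒ #851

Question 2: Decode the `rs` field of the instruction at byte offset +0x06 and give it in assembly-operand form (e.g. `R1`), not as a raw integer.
R0

off 0x06: read 8c 00 as big → 0x8c00
  opcode bits[15:12]=0x8: mov/RR
  rd: (w>>10)&0x3=0x3 → R3
  rs: (w>>8)&0x3=0x0 → R0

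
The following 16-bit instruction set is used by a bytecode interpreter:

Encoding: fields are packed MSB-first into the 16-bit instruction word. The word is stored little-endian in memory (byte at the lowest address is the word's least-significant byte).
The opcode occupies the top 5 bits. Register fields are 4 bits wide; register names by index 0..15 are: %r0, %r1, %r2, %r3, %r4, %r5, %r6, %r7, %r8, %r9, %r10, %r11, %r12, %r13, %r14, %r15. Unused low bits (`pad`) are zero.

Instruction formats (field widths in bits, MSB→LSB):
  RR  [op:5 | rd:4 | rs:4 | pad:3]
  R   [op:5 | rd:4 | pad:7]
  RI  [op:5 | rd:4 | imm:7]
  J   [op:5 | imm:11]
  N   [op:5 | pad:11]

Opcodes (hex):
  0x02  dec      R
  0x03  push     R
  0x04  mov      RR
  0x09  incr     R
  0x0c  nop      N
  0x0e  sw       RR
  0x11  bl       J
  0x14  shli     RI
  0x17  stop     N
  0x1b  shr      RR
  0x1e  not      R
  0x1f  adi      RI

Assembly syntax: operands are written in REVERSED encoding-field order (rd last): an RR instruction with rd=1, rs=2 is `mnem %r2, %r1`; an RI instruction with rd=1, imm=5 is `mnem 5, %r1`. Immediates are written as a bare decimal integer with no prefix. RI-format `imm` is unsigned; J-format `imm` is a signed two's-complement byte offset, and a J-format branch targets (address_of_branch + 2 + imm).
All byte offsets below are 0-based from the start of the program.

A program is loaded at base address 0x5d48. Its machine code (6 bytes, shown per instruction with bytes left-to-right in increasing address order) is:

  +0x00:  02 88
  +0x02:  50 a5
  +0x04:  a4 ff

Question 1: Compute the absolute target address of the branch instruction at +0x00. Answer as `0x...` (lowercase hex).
off 0x00: read 02 88 as little → 0x8802
  op=0x8802>>11=0x11 ⇒ bl (J)
  imm: (w>>0)&0x7ff=0x2 → 2
  target = base 0x5d48 + off 0x00 + 2 + imm 2 = 0x5d4c

0x5d4c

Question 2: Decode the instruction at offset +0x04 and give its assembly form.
[04] a4 ff → 0xffa4
  op=0xffa4>>11=0x1f ⇒ adi (RI)
  rd: (w>>7)&0xf=0xf → %r15
  imm: (w>>0)&0x7f=0x24 → 36

adi 36, %r15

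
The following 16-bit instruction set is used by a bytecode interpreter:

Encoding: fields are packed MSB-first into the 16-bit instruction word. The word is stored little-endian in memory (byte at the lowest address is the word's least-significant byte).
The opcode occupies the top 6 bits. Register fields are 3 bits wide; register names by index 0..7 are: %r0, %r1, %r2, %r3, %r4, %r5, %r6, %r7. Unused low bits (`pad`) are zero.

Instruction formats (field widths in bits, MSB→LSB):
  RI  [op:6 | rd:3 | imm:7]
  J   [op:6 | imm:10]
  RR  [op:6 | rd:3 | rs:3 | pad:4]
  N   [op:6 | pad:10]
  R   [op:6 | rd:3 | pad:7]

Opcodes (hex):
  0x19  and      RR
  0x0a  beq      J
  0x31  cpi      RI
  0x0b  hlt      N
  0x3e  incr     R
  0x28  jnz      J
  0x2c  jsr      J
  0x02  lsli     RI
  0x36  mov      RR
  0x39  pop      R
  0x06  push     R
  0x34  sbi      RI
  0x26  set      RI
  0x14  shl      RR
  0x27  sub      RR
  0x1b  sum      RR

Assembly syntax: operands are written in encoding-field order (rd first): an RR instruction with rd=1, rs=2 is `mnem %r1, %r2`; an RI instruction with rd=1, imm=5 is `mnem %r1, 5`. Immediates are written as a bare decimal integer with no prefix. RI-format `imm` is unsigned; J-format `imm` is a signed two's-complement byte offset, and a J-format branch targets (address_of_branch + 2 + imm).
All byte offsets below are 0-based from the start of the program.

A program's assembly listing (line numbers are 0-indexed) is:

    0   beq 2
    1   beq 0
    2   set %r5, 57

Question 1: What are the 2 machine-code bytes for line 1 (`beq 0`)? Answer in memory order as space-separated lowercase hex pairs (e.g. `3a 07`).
1. beq fields op=0xa:6|imm=0:10 → word 2800h → 00 28

00 28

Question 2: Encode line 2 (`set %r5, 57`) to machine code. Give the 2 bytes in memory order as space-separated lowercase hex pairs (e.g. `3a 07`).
line 2 (set): pack op=0x26:6|rd=5:3|imm=57:7 = 0x9ab9; little→ b9 9a

b9 9a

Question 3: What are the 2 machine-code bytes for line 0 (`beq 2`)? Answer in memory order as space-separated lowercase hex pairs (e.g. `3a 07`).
02 28

0. beq fields op=0xa:6|imm=2:10 → word 2802h → 02 28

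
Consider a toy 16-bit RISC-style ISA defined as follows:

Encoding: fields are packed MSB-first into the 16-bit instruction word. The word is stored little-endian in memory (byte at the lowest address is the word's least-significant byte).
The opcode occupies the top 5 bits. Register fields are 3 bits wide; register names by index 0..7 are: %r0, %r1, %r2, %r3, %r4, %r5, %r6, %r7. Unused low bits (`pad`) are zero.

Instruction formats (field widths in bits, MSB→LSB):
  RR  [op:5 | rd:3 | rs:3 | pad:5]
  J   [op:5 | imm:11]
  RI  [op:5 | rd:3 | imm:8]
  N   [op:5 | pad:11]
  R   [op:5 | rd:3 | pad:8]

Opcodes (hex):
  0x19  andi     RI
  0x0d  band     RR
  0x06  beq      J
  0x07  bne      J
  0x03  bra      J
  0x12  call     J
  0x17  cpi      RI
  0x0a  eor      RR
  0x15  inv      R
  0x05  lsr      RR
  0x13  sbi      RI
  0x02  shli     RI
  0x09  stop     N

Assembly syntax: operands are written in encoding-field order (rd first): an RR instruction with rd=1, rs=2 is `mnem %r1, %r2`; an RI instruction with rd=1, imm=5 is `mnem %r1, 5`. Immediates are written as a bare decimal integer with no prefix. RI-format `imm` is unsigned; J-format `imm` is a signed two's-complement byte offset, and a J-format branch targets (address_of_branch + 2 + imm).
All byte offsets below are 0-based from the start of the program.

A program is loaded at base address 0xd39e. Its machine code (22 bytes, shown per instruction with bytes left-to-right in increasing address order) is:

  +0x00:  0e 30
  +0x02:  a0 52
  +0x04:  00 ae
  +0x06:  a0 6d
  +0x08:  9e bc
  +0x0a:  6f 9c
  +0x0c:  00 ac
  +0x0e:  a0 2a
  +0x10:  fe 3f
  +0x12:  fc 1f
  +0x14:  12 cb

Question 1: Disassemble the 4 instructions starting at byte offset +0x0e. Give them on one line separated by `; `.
+0x0e: a0 2a ⇒ word 0x2aa0 (little)
  op=0x2aa0>>11=0x5 ⇒ lsr (RR)
  rd: (w>>8)&0x7=0x2 → %r2
  rs: (w>>5)&0x7=0x5 → %r5
+0x10: fe 3f ⇒ word 0x3ffe (little)
  op=0x3ffe>>11=0x7 ⇒ bne (J)
  imm: (w>>0)&0x7ff=0x7fe (s11→-2) → -2
+0x12: fc 1f ⇒ word 0x1ffc (little)
  op=0x1ffc>>11=0x3 ⇒ bra (J)
  imm: (w>>0)&0x7ff=0x7fc (s11→-4) → -4
+0x14: 12 cb ⇒ word 0xcb12 (little)
  op=0xcb12>>11=0x19 ⇒ andi (RI)
  rd: (w>>8)&0x7=0x3 → %r3
  imm: (w>>0)&0xff=0x12 → 18

lsr %r2, %r5; bne -2; bra -4; andi %r3, 18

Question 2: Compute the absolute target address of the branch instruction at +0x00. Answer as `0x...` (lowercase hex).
0xd3ae

@+00  little-endian(0e 30) = 0x300e
  opcode bits[15:11]=0x6: beq/J
  imm: (w>>0)&0x7ff=0xe → 14
  target = base 0xd39e + off 0x00 + 2 + imm 14 = 0xd3ae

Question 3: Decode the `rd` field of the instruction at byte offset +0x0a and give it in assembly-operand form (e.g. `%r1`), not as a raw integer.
@+0a  little-endian(6f 9c) = 0x9c6f
  op=0x9c6f>>11=0x13 ⇒ sbi (RI)
  rd: (w>>8)&0x7=0x4 → %r4
  imm: (w>>0)&0xff=0x6f → 111

%r4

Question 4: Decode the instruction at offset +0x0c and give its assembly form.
[0c] 00 ac → 0xac00
  top 5b → 0x15 → inv [R]
  [10:8] rd=4 = %r4

inv %r4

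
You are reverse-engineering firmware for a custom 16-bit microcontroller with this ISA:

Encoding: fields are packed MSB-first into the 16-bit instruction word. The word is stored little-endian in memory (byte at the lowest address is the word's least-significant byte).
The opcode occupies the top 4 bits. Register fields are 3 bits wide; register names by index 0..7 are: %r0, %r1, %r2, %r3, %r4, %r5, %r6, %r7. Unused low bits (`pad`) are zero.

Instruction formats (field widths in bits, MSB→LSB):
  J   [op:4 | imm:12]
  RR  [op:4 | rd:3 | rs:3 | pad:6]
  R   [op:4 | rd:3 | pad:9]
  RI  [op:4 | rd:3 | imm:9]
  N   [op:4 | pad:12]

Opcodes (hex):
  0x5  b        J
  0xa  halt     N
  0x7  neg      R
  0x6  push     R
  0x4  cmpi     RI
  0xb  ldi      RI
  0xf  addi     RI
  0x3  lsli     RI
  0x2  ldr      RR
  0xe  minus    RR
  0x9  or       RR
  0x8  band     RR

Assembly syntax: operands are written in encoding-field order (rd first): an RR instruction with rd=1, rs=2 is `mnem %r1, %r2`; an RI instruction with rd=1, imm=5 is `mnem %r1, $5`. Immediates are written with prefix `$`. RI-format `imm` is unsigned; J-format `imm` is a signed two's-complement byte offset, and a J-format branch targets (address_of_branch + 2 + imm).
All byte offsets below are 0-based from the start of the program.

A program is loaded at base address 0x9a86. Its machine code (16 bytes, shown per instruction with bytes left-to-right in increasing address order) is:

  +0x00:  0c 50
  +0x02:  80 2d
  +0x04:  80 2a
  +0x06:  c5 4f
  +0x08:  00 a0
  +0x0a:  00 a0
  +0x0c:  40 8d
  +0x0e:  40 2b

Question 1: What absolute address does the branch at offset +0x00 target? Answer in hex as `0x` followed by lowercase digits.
+0x00: 0c 50 ⇒ word 0x500c (little)
  top 4b → 0x5 → b [J]
  imm: (w>>0)&0xfff=0xc → $12
  target = base 0x9a86 + off 0x00 + 2 + imm 12 = 0x9a94

0x9a94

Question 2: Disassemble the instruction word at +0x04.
[04] 80 2a → 0x2a80
  top 4b → 0x2 → ldr [RR]
  [11:9] rd=5 = %r5
  [8:6] rs=2 = %r2

ldr %r5, %r2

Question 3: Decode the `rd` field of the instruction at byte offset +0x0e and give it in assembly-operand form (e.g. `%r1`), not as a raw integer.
@+0e  little-endian(40 2b) = 0x2b40
  top 4b → 0x2 → ldr [RR]
  [11:9] rd=5 = %r5
  [8:6] rs=5 = %r5

%r5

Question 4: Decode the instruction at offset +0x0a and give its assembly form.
halt

@+0a  little-endian(00 a0) = 0xa000
  opcode bits[15:12]=0xa: halt/N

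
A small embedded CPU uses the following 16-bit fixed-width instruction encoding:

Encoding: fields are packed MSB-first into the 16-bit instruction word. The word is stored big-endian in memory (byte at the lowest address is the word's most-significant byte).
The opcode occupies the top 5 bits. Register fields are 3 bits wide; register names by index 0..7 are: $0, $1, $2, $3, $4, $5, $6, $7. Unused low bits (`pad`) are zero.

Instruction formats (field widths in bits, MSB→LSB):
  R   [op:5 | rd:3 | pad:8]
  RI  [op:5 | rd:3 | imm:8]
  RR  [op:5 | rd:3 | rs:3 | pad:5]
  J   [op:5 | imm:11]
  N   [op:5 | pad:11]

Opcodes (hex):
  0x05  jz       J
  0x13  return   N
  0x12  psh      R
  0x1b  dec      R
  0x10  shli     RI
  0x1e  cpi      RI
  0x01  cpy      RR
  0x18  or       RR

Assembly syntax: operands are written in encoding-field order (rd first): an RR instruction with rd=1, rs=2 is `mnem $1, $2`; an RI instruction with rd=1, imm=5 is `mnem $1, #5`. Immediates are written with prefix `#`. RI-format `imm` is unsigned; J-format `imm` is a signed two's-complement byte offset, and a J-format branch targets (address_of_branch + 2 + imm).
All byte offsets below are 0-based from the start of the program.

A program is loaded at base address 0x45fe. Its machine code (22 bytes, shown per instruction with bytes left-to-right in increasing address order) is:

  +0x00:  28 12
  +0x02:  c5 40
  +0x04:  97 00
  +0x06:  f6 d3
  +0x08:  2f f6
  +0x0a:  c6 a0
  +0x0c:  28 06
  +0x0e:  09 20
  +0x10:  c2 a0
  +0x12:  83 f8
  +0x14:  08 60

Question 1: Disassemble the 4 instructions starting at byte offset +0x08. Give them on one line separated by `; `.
+0x08: 2f f6 ⇒ word 0x2ff6 (big)
  op=0x2ff6>>11=0x5 ⇒ jz (J)
  imm: (w>>0)&0x7ff=0x7f6 (s11→-10) → #-10
+0x0a: c6 a0 ⇒ word 0xc6a0 (big)
  op=0xc6a0>>11=0x18 ⇒ or (RR)
  rd: (w>>8)&0x7=0x6 → $6
  rs: (w>>5)&0x7=0x5 → $5
+0x0c: 28 06 ⇒ word 0x2806 (big)
  op=0x2806>>11=0x5 ⇒ jz (J)
  imm: (w>>0)&0x7ff=0x6 → #6
+0x0e: 09 20 ⇒ word 0x0920 (big)
  op=0x0920>>11=0x1 ⇒ cpy (RR)
  rd: (w>>8)&0x7=0x1 → $1
  rs: (w>>5)&0x7=0x1 → $1

jz #-10; or $6, $5; jz #6; cpy $1, $1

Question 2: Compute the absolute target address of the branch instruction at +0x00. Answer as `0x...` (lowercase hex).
0x4612

off 0x00: read 28 12 as big → 0x2812
  top 5b → 0x5 → jz [J]
  [10:0] imm=18 = #18
  target = base 0x45fe + off 0x00 + 2 + imm 18 = 0x4612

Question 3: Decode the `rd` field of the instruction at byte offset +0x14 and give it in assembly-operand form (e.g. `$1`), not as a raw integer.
$0

off 0x14: read 08 60 as big → 0x0860
  op=0x0860>>11=0x1 ⇒ cpy (RR)
  rd@[10:8]=0x0 ⇒ $0
  rs@[7:5]=0x3 ⇒ $3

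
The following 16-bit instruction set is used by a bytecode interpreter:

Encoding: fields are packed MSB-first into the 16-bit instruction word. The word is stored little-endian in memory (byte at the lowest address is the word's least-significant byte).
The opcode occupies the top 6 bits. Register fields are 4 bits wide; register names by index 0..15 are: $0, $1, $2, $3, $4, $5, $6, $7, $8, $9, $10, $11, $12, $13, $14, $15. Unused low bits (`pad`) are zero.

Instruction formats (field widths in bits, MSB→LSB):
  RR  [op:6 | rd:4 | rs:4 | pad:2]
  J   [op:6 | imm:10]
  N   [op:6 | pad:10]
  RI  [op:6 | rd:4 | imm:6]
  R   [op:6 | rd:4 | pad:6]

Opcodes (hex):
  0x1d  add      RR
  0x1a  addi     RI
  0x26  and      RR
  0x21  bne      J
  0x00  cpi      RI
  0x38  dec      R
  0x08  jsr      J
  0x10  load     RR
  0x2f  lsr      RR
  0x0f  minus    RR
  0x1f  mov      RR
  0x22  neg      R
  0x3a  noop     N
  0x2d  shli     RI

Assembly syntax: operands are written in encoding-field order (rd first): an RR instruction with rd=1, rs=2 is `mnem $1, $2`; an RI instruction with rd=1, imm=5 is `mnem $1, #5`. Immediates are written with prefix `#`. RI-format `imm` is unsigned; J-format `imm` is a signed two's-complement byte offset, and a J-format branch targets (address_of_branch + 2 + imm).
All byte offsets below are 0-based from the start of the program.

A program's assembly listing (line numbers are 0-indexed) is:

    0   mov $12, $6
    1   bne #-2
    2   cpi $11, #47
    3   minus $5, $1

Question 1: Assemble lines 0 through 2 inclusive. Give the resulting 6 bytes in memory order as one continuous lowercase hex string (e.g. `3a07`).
0. mov fields op=0x1f:6|rd=12:4|rs=6:4|pad=0:2 → word 7f18h → 18 7f
1. bne fields op=0x21:6|imm=-2:10 → word 87feh → fe 87
2. cpi fields op=0x0:6|rd=11:4|imm=47:6 → word 02efh → ef 02

187ffe87ef02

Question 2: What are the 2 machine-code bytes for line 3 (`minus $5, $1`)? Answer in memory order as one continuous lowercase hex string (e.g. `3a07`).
line 3 (minus): pack op=0xf:6|rd=5:4|rs=1:4|pad=0:2 = 0x3d44; little→ 44 3d

443d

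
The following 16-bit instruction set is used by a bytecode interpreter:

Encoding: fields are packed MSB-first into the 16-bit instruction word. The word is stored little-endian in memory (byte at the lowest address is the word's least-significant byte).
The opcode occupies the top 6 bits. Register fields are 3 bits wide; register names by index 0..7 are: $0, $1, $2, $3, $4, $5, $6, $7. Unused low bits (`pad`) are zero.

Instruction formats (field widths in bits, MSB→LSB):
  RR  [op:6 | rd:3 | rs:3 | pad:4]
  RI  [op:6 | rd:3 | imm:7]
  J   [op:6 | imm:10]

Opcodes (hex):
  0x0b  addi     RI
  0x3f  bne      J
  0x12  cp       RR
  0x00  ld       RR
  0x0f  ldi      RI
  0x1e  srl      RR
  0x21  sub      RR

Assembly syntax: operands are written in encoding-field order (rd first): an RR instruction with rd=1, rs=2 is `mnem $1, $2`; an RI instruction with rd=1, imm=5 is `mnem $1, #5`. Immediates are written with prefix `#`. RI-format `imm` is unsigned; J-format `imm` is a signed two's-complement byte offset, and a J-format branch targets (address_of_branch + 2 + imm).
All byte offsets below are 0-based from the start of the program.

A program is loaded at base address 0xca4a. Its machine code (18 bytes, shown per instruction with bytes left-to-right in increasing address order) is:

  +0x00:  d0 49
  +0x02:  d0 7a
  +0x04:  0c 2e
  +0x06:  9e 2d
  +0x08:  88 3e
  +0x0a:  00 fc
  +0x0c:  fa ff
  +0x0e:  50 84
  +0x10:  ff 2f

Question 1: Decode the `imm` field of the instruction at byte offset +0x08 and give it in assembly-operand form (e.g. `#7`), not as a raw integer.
@+08  little-endian(88 3e) = 0x3e88
  op=0x3e88>>10=0xf ⇒ ldi (RI)
  rd@[9:7]=0x5 ⇒ $5
  imm@[6:0]=0x8 ⇒ #8

#8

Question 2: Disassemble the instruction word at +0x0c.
bne #-6

@+0c  little-endian(fa ff) = 0xfffa
  top 6b → 0x3f → bne [J]
  imm@[9:0]=0x3fa (s10→-6) ⇒ #-6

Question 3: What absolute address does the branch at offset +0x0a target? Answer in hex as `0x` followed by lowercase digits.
[0a] 00 fc → 0xfc00
  top 6b → 0x3f → bne [J]
  imm@[9:0]=0x0 ⇒ #0
  target = base 0xca4a + off 0x0a + 2 + imm 0 = 0xca56

0xca56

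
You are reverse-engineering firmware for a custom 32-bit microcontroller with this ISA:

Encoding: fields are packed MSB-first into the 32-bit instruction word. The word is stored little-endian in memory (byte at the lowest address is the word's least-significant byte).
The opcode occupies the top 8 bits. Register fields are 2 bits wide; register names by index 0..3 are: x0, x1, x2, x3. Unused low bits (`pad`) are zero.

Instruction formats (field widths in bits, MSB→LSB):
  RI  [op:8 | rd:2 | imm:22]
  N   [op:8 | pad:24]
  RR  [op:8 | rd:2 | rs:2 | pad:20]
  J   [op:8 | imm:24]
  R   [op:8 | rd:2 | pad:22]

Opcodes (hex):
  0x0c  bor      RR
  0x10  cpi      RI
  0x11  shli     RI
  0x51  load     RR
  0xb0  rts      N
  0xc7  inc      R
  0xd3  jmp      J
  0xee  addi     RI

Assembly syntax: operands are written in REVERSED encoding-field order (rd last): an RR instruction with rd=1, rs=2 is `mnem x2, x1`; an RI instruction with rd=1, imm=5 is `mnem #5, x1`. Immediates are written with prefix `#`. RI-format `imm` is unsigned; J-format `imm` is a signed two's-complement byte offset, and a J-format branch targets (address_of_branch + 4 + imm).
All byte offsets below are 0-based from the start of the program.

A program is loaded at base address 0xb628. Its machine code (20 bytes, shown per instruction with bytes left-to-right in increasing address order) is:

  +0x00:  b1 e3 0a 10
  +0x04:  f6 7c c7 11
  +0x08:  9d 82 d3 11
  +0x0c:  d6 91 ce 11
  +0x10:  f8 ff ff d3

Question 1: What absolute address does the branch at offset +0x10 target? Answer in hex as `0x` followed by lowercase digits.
+0x10: f8 ff ff d3 ⇒ word 0xd3fffff8 (little)
  op=0xd3fffff8>>24=0xd3 ⇒ jmp (J)
  imm@[23:0]=0xfffff8 (s24→-8) ⇒ #-8
  target = base 0xb628 + off 0x10 + 4 + imm -8 = 0xb634

0xb634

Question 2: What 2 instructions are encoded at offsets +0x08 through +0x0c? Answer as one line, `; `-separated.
shli #1278621, x3; shli #954838, x3

[08] 9d 82 d3 11 → 0x11d3829d
  top 8b → 0x11 → shli [RI]
  rd@[23:22]=0x3 ⇒ x3
  imm@[21:0]=0x13829d ⇒ #1278621
[0c] d6 91 ce 11 → 0x11ce91d6
  top 8b → 0x11 → shli [RI]
  rd@[23:22]=0x3 ⇒ x3
  imm@[21:0]=0xe91d6 ⇒ #954838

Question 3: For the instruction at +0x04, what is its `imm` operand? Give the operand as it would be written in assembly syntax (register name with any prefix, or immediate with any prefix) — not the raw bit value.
@+04  little-endian(f6 7c c7 11) = 0x11c77cf6
  opcode bits[31:24]=0x11: shli/RI
  rd@[23:22]=0x3 ⇒ x3
  imm@[21:0]=0x77cf6 ⇒ #490742

#490742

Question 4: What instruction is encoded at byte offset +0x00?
cpi #713649, x0

[00] b1 e3 0a 10 → 0x100ae3b1
  top 8b → 0x10 → cpi [RI]
  [23:22] rd=0 = x0
  [21:0] imm=713649 = #713649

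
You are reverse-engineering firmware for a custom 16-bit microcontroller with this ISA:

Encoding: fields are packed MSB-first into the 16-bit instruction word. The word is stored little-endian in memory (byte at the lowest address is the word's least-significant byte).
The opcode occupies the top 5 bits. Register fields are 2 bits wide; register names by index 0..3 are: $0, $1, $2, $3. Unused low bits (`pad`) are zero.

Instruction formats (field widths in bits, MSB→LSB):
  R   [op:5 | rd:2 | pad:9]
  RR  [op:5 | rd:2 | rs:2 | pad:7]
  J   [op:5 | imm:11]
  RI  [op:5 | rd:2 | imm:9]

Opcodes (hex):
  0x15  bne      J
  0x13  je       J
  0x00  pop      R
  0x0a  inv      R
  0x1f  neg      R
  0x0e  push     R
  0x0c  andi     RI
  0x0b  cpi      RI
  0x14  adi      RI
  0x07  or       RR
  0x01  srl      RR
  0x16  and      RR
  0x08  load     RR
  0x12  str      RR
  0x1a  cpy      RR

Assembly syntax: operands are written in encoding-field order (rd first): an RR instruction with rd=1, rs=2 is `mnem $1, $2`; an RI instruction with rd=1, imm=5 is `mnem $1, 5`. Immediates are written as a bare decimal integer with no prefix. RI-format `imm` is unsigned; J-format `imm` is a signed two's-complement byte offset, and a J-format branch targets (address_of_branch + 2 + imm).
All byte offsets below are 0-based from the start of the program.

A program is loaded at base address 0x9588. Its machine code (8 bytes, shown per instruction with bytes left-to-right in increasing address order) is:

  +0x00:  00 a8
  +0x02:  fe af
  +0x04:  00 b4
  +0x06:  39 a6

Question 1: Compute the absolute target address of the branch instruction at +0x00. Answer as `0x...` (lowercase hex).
off 0x00: read 00 a8 as little → 0xa800
  opcode bits[15:11]=0x15: bne/J
  [10:0] imm=0 = 0
  target = base 0x9588 + off 0x00 + 2 + imm 0 = 0x958a

0x958a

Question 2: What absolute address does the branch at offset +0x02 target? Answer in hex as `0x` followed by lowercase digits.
0x958a

off 0x02: read fe af as little → 0xaffe
  op=0xaffe>>11=0x15 ⇒ bne (J)
  imm: (w>>0)&0x7ff=0x7fe (s11→-2) → -2
  target = base 0x9588 + off 0x02 + 2 + imm -2 = 0x958a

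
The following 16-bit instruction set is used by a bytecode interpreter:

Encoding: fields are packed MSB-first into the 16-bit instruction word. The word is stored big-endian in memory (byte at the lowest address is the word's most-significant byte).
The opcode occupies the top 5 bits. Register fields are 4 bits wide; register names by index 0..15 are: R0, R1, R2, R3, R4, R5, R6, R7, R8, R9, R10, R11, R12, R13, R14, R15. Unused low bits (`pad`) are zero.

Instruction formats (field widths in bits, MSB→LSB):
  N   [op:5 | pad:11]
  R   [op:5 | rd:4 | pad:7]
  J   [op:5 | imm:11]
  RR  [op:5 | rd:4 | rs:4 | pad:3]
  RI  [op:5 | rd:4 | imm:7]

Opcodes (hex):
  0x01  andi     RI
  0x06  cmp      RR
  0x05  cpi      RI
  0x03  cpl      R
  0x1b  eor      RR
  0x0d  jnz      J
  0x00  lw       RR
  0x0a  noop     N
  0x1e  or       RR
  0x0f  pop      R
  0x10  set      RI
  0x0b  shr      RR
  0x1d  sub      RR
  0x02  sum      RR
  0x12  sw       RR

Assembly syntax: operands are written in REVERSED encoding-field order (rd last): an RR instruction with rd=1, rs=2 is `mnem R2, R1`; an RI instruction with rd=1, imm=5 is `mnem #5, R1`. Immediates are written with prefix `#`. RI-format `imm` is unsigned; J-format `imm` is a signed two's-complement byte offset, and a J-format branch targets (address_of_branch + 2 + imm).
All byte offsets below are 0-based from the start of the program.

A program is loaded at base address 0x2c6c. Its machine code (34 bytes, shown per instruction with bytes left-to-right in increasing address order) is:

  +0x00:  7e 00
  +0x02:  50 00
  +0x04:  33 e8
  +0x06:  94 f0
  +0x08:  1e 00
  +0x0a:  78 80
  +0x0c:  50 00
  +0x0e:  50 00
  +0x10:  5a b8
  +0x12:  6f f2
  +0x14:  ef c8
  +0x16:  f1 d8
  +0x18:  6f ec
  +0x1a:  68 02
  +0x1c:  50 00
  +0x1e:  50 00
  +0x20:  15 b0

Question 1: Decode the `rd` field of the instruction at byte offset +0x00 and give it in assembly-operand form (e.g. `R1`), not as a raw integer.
@+00  big-endian(7e 00) = 0x7e00
  op=0x7e00>>11=0xf ⇒ pop (R)
  [10:7] rd=12 = R12

R12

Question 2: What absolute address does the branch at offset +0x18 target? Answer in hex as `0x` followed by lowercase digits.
+0x18: 6f ec ⇒ word 0x6fec (big)
  opcode bits[15:11]=0xd: jnz/J
  [10:0] imm=2028 (s11→-20) = #-20
  target = base 0x2c6c + off 0x18 + 2 + imm -20 = 0x2c72

0x2c72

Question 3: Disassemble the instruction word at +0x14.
@+14  big-endian(ef c8) = 0xefc8
  top 5b → 0x1d → sub [RR]
  [10:7] rd=15 = R15
  [6:3] rs=9 = R9

sub R9, R15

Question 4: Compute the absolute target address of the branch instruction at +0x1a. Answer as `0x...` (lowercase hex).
0x2c8a

[1a] 68 02 → 0x6802
  top 5b → 0xd → jnz [J]
  imm@[10:0]=0x2 ⇒ #2
  target = base 0x2c6c + off 0x1a + 2 + imm 2 = 0x2c8a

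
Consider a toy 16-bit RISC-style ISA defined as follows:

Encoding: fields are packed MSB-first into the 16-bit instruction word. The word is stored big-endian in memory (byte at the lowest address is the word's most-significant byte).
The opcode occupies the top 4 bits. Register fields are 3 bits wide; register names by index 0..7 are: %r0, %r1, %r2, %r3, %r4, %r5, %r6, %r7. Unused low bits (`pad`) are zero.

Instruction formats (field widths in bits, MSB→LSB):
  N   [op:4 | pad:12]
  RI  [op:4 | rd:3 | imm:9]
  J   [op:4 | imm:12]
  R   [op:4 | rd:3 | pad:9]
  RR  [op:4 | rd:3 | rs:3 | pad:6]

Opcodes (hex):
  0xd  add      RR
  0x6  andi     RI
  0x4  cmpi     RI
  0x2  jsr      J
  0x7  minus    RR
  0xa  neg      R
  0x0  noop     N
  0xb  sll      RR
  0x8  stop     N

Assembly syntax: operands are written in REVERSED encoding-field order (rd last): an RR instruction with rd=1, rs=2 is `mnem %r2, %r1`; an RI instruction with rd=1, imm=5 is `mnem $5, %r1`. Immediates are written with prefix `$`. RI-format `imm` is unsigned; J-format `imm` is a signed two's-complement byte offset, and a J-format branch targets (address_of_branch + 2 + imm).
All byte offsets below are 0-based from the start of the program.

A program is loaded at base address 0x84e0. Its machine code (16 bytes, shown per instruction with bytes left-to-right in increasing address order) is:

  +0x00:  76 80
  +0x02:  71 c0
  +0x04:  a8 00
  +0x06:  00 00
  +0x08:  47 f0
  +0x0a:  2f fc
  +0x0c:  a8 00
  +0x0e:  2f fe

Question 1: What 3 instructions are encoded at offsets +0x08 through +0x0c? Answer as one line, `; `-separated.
@+08  big-endian(47 f0) = 0x47f0
  op=0x47f0>>12=0x4 ⇒ cmpi (RI)
  rd: (w>>9)&0x7=0x3 → %r3
  imm: (w>>0)&0x1ff=0x1f0 → $496
@+0a  big-endian(2f fc) = 0x2ffc
  op=0x2ffc>>12=0x2 ⇒ jsr (J)
  imm: (w>>0)&0xfff=0xffc (s12→-4) → $-4
@+0c  big-endian(a8 00) = 0xa800
  op=0xa800>>12=0xa ⇒ neg (R)
  rd: (w>>9)&0x7=0x4 → %r4

cmpi $496, %r3; jsr $-4; neg %r4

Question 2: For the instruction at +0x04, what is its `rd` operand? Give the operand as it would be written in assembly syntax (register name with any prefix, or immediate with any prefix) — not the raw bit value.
%r4

@+04  big-endian(a8 00) = 0xa800
  op=0xa800>>12=0xa ⇒ neg (R)
  rd: (w>>9)&0x7=0x4 → %r4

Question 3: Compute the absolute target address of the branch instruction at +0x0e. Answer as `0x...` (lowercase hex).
[0e] 2f fe → 0x2ffe
  op=0x2ffe>>12=0x2 ⇒ jsr (J)
  [11:0] imm=4094 (s12→-2) = $-2
  target = base 0x84e0 + off 0x0e + 2 + imm -2 = 0x84ee

0x84ee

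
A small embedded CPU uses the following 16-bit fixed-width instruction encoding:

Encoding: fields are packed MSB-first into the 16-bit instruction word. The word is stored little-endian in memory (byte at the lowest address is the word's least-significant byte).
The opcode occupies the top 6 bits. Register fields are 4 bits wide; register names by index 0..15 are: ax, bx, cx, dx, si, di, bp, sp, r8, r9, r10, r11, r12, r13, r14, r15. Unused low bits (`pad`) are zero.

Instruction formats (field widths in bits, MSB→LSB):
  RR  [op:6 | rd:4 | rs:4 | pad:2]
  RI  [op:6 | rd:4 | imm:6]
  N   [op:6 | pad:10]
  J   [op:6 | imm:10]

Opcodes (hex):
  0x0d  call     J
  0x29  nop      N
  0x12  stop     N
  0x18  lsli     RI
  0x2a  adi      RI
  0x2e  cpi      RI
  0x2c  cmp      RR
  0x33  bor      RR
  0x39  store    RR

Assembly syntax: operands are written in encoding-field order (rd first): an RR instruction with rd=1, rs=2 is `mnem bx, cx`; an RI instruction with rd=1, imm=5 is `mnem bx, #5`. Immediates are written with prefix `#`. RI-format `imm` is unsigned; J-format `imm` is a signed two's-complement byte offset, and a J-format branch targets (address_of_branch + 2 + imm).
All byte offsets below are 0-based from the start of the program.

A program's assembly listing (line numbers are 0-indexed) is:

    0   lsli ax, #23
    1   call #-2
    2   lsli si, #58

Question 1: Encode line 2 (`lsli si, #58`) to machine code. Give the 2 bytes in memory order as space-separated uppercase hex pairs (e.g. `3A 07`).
L2: lsli op=0x18:6|rd=4:4|imm=58:6 ⇒ 0x613a ⇒ little 3a 61

3A 61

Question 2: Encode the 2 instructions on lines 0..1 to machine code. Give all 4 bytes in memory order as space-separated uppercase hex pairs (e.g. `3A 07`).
L0: lsli op=0x18:6|rd=0:4|imm=23:6 ⇒ 0x6017 ⇒ little 17 60
L1: call op=0xd:6|imm=-2:10 ⇒ 0x37fe ⇒ little fe 37

17 60 FE 37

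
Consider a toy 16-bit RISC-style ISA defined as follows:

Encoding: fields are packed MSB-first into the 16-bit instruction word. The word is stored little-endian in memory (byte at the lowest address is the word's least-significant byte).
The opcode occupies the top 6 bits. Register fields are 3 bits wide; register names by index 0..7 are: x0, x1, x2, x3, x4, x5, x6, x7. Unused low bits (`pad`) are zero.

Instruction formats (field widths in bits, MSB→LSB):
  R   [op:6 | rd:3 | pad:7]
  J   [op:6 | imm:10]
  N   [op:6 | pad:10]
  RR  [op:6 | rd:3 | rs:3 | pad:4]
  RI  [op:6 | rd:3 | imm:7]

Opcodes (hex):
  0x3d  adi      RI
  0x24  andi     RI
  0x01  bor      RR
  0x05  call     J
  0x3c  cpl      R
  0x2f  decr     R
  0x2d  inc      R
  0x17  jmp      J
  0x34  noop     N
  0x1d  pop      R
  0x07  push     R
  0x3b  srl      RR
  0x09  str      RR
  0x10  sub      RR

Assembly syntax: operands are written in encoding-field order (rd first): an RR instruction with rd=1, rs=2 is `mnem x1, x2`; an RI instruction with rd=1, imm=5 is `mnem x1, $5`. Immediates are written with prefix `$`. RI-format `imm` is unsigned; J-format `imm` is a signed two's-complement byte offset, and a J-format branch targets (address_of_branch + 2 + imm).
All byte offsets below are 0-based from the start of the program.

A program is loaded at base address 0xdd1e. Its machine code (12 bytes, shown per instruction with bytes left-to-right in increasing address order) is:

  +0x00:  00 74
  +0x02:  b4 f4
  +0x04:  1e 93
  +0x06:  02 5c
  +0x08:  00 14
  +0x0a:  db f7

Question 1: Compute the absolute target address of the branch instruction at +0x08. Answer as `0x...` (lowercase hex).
0xdd28

+0x08: 00 14 ⇒ word 0x1400 (little)
  op=0x1400>>10=0x5 ⇒ call (J)
  [9:0] imm=0 = $0
  target = base 0xdd1e + off 0x08 + 2 + imm 0 = 0xdd28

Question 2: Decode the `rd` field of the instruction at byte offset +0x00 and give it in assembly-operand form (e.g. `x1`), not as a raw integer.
x0

[00] 00 74 → 0x7400
  top 6b → 0x1d → pop [R]
  rd@[9:7]=0x0 ⇒ x0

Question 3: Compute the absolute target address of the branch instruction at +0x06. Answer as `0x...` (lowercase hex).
0xdd28

off 0x06: read 02 5c as little → 0x5c02
  op=0x5c02>>10=0x17 ⇒ jmp (J)
  [9:0] imm=2 = $2
  target = base 0xdd1e + off 0x06 + 2 + imm 2 = 0xdd28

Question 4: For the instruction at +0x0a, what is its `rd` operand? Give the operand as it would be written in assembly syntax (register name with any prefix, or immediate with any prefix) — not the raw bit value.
off 0x0a: read db f7 as little → 0xf7db
  opcode bits[15:10]=0x3d: adi/RI
  rd@[9:7]=0x7 ⇒ x7
  imm@[6:0]=0x5b ⇒ $91

x7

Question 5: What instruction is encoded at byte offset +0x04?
andi x6, $30

off 0x04: read 1e 93 as little → 0x931e
  op=0x931e>>10=0x24 ⇒ andi (RI)
  rd: (w>>7)&0x7=0x6 → x6
  imm: (w>>0)&0x7f=0x1e → $30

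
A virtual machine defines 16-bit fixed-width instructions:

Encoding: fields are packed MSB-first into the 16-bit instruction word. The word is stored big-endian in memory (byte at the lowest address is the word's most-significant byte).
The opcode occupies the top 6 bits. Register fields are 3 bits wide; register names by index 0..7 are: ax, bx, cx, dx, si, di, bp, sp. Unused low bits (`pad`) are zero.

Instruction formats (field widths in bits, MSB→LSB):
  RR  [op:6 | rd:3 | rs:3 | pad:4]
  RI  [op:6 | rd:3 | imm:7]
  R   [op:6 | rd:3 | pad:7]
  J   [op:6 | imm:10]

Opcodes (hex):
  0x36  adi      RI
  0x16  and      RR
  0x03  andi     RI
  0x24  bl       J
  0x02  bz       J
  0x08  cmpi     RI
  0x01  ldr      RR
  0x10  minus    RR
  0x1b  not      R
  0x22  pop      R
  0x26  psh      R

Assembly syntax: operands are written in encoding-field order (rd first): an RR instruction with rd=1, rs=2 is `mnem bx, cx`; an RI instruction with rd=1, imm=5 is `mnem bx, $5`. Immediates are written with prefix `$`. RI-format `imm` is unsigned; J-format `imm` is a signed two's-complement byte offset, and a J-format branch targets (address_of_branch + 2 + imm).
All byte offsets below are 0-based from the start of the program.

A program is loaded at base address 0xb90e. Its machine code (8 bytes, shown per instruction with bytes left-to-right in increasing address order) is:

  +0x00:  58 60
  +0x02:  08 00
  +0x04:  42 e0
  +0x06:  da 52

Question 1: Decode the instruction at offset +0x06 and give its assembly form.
@+06  big-endian(da 52) = 0xda52
  opcode bits[15:10]=0x36: adi/RI
  rd@[9:7]=0x4 ⇒ si
  imm@[6:0]=0x52 ⇒ $82

adi si, $82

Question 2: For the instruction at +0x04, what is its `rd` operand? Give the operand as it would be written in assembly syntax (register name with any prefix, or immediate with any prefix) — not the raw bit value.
di

off 0x04: read 42 e0 as big → 0x42e0
  opcode bits[15:10]=0x10: minus/RR
  rd@[9:7]=0x5 ⇒ di
  rs@[6:4]=0x6 ⇒ bp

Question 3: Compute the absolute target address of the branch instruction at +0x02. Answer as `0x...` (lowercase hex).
0xb912

[02] 08 00 → 0x0800
  top 6b → 0x2 → bz [J]
  imm@[9:0]=0x0 ⇒ $0
  target = base 0xb90e + off 0x02 + 2 + imm 0 = 0xb912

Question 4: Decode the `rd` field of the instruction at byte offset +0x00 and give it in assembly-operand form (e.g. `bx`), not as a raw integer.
@+00  big-endian(58 60) = 0x5860
  top 6b → 0x16 → and [RR]
  [9:7] rd=0 = ax
  [6:4] rs=6 = bp

ax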